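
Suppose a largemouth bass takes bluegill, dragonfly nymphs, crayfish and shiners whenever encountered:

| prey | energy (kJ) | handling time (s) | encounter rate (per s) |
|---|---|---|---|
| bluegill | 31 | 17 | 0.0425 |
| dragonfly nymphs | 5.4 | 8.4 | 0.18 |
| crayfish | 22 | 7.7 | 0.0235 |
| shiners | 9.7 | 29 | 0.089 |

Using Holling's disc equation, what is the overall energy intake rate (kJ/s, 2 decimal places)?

R = (0.0425×31 + 0.18×5.4 + 0.0235×22 + 0.089×9.7) / (1 + 0.0425×17 + 0.18×8.4 + 0.0235×7.7 + 0.089×29) = 3.67/5.996 = 0.612 kJ/s.

0.61 kJ/s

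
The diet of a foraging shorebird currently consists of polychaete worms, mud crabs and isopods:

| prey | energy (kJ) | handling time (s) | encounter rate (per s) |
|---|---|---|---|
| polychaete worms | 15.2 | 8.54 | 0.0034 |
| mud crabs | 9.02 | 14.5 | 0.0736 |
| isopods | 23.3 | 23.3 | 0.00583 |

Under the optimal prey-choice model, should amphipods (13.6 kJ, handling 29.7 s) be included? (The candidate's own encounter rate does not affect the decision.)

Yes

Current rate: (0.0034×15.2 + 0.0736×9.02 + 0.00583×23.3)/(1 + 0.0034×8.54 + 0.0736×14.5 + 0.00583×23.3) = 0.3814 kJ/s.
amphipods: E/h = 13.6/29.7 = 0.4579 kJ/s.
0.4579 > 0.3814, so adding amphipods raises the average — include it.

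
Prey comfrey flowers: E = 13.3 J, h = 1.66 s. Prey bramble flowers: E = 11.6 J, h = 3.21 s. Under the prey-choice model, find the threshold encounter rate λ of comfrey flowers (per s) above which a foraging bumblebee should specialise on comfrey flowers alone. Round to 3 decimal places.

The zero-one rule: include bramble flowers iff E₂/h₂ > λE₁/(1+λh₁). Equality gives the switch point.
λE₁h₂ = E₂ + λE₂h₁ ⇒ λ = E₂/(E₁h₂ − E₂h₁) = 11.6/(42.69 − 19.26) = 0.4949 per s.

0.495 per s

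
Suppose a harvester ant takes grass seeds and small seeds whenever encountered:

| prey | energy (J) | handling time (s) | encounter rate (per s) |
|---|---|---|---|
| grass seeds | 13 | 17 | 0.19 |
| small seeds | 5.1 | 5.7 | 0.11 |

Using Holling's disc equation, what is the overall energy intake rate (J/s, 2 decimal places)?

0.62 J/s

Energy encountered per unit search time: 0.19×13 + 0.11×5.1 = 3.031 J/s.
Handling time per unit search time: 0.19×17 + 0.11×5.7 = 3.857.
Rate = 3.031/(1 + 3.857) = 0.624 J/s.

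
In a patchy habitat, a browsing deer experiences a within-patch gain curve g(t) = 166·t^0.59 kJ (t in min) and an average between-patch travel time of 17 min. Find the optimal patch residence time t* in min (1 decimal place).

24.5 min

Optimal t* satisfies g'(t*) = g(t*)/(T + t*).
g'(t) = 0.59·166·t^-0.41. Setting 0.59·166·t^-0.41 = 166·t^0.59/(17+t) gives 0.59(17+t) = t, so 0.41·t = 0.59×17.
t* = 0.59×17/0.41 = 24.46 min.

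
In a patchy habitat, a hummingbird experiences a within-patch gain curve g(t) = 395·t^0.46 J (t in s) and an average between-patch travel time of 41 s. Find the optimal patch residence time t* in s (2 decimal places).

34.93 s

Optimal t* satisfies g'(t*) = g(t*)/(T + t*).
g'(t) = 0.46·395·t^-0.54. Setting 0.46·395·t^-0.54 = 395·t^0.46/(41+t) gives 0.46(41+t) = t, so 0.54·t = 0.46×41.
t* = 0.46×41/0.54 = 34.93 s.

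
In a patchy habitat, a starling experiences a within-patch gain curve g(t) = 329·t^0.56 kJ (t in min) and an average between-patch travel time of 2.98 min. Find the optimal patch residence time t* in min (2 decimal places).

Maximise g(t)/(T+t): set derivative to zero → g'(t)(T+t) = g(t).
g'(t) = 0.56·329·t^-0.44. Setting 0.56·329·t^-0.44 = 329·t^0.56/(2.98+t) gives 0.56(2.98+t) = t, so 0.44·t = 0.56×2.98.
t* = 0.56×2.98/0.44 = 3.793 min.

3.79 min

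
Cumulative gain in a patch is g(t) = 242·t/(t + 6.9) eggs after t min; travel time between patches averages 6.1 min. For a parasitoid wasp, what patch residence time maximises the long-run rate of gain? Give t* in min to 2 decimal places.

6.49 min

Maximise g(t)/(T+t): set derivative to zero → g'(t)(T+t) = g(t).
g'(t) = 242·6.9/(t + 6.9)². Setting 242·6.9/(t+6.9)² = 242t/[(t+6.9)(6.1+t)] gives 6.9(6.1+t) = t(t+6.9), so t² = 6.9×6.1 = 42.09.
t* = √42.09 = 6.488 min.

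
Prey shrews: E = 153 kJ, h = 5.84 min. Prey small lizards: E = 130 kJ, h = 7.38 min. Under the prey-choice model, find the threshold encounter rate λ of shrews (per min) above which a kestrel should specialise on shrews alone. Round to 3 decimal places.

Drop small lizards once their profitability E₂/h₂ falls below the rate achievable on shrews alone: E₂/h₂ = λE₁/(1 + λh₁).
Solve for λ: λE₁h₂ = E₂(1 + λh₁) → λ(E₁h₂ − E₂h₁) = E₂ → λ = E₂/(E₁h₂ − E₂h₁).
λ = 130/(153×7.38 − 130×5.84) = 130/369.9 = 0.3514 per min.

0.351 per min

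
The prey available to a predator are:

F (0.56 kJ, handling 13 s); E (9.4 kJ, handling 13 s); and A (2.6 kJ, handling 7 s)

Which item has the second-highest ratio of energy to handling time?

In descending order of E/h:
E: 9.4/13 = 0.723 kJ/s
A: 2.6/7 = 0.371 kJ/s
F: 0.56/13 = 0.0431 kJ/s

A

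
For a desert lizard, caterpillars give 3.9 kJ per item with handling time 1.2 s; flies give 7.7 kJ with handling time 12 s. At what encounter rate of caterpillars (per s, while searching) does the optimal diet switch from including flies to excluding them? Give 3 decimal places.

0.205 per s

The zero-one rule: include flies iff E₂/h₂ > λE₁/(1+λh₁). Equality gives the switch point.
λE₁h₂ = E₂ + λE₂h₁ ⇒ λ = E₂/(E₁h₂ − E₂h₁) = 7.7/(46.8 − 9.24) = 0.205 per s.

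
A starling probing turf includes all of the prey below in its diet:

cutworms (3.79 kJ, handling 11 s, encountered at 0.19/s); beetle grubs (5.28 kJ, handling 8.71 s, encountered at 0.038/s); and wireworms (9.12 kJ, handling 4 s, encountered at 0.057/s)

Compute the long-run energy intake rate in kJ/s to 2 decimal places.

0.39 kJ/s

R = (0.19×3.79 + 0.038×5.28 + 0.057×9.12) / (1 + 0.19×11 + 0.038×8.71 + 0.057×4) = 1.441/3.649 = 0.3948 kJ/s.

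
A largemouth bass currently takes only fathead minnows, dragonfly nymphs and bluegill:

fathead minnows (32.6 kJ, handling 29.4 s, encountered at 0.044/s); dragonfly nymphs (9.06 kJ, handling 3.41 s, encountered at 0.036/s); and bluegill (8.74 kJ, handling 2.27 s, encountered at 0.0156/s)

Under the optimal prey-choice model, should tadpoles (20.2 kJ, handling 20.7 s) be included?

Yes

Current rate: (0.044×32.6 + 0.036×9.06 + 0.0156×8.74)/(1 + 0.044×29.4 + 0.036×3.41 + 0.0156×2.27) = 0.7737 kJ/s.
Profitability of tadpoles: 20.2/20.7 = 0.9758 kJ/s.
0.9758 > 0.7737, so adding tadpoles raises the average — include it.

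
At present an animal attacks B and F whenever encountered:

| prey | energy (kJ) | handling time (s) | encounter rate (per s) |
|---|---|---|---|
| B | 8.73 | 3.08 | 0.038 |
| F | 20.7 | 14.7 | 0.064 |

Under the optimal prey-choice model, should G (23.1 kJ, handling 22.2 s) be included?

On B and F alone, R = ΣλE/(1+Σλh) = 1.657/2.058 = 0.805 kJ/s.
Profitability of G: 23.1/22.2 = 1.041 kJ/s.
1.041 > 0.805, so adding G raises the average — include it.

Yes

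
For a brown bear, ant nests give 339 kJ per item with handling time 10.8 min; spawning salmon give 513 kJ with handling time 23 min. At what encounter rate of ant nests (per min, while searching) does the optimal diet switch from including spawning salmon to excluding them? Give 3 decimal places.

0.227 per min

The zero-one rule: include spawning salmon iff E₂/h₂ > λE₁/(1+λh₁). Equality gives the switch point.
λE₁h₂ = E₂ + λE₂h₁ ⇒ λ = E₂/(E₁h₂ − E₂h₁) = 513/(7797 − 5540) = 0.2273 per min.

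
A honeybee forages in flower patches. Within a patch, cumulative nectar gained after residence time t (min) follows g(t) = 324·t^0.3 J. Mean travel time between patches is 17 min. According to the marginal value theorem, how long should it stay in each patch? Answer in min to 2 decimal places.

7.29 min

By the marginal value theorem, leave when the instantaneous gain rate g'(t) equals the habitat-wide average g(t)/(T + t).
g'(t) = 0.3·324·t^-0.7. Setting 0.3·324·t^-0.7 = 324·t^0.3/(17+t) gives 0.3(17+t) = t, so 0.70·t = 0.3×17.
t* = 0.3×17/0.70 = 7.286 min.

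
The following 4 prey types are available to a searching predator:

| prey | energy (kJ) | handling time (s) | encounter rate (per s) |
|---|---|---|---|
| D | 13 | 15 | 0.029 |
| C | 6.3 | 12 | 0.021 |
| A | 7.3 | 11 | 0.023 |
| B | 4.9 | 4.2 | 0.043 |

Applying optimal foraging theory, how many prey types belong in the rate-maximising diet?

Profitabilities (E/h, kJ/s): B 1.17, D 0.867, A 0.664, C 0.525. Add prey in this order while the next type's profitability exceeds the intake rate on those already taken.
Rate on top 1: 0.1785. D: 0.867 > 0.1785 → include.
Rate on top 2: 0.3638. A: 0.664 > 0.3638 → include.
Rate on top 3: 0.4044. C: 0.525 > 0.4044 → include.
Optimal diet: B, D, A, C — 4 of 4 types.

4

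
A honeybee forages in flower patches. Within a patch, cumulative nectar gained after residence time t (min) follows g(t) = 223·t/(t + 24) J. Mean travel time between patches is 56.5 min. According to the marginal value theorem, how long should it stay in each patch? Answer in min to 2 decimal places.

By the marginal value theorem, leave when the instantaneous gain rate g'(t) equals the habitat-wide average g(t)/(T + t).
g'(t) = 223·24/(t + 24)². Setting 223·24/(t+24)² = 223t/[(t+24)(56.5+t)] gives 24(56.5+t) = t(t+24), so t² = 24×56.5 = 1356.
t* = √1356 = 36.82 min.

36.82 min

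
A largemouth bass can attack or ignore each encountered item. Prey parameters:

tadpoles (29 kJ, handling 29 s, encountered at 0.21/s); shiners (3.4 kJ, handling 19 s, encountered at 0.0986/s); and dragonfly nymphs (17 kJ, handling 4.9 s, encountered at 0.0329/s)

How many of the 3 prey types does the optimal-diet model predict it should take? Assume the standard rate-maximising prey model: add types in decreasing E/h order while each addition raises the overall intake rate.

Profitabilities (E/h, kJ/s): dragonfly nymphs 3.47, tadpoles 1, shiners 0.179. Add prey in this order while the next type's profitability exceeds the intake rate on those already taken.
Rate on top 1: 0.4817. tadpoles: 1 > 0.4817 → include.
Rate on top 2: 0.917. shiners: 0.179 < 0.917 → exclude; stop.
Optimal diet: dragonfly nymphs, tadpoles — 2 of 3 types.

2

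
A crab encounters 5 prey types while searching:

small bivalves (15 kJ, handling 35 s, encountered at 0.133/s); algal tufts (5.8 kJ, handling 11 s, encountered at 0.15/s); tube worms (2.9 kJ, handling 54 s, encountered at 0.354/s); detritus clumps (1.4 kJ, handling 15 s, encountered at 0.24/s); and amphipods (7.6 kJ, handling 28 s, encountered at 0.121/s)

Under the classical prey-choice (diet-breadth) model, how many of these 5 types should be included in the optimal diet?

2

E/h in descending order: algal tufts 0.527, small bivalves 0.429, amphipods 0.271, detritus clumps 0.0933, tube worms 0.0537 kJ/s. The optimal diet is the largest prefix of this list for which every included type satisfies E_i/h_i > R on the types above it.
Rate on top 1: 0.3283. small bivalves: 0.429 > 0.3283 → include.
Rate on top 2: 0.3922. amphipods: 0.271 < 0.3922 → exclude; stop.
Optimal diet: algal tufts, small bivalves — 2 of 5 types.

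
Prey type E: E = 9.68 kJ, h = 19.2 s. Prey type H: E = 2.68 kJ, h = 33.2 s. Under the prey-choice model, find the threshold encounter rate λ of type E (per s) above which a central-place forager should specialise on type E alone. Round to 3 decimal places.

0.010 per s

At the threshold, the rate on type E alone equals the profitability of type H: λ·9.68/(1 + λ·19.2) = 2.68/33.2 = 0.08072.
Rearranging, λ(9.68 − 0.08072×19.2) = 0.08072, so λ = 0.08072/8.13 = 0.009929 per s.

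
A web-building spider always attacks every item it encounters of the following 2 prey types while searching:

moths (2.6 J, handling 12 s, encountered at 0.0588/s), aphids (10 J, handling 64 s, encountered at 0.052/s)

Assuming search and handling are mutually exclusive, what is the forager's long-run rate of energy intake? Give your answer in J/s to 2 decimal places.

0.13 J/s

R = (0.0588×2.6 + 0.052×10) / (1 + 0.0588×12 + 0.052×64) = 0.6729/5.034 = 0.1337 J/s.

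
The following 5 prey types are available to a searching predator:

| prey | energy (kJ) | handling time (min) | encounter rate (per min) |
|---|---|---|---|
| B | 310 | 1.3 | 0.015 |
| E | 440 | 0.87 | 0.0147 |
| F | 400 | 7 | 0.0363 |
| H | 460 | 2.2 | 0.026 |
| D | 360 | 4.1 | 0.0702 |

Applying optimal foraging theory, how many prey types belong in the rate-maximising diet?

Profitabilities (E/h, kJ/min): E 506, B 238, H 209, D 87.8, F 57.1. Add prey in this order while the next type's profitability exceeds the intake rate on those already taken.
Rate on top 1: 6.386. B: 238 > 6.386 → include.
Rate on top 2: 10.77. H: 209 > 10.77 → include.
Rate on top 3: 21.18. D: 87.8 > 21.18 → include.
Rate on top 4: 35.1. F: 57.1 > 35.1 → include.
Optimal diet: E, B, H, D, F — 5 of 5 types.

5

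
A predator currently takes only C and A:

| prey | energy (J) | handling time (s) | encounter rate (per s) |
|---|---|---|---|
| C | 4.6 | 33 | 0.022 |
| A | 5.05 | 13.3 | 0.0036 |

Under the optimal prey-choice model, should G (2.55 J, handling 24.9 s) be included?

Yes

Intake rate on the current diet: R = (0.022×4.6 + 0.0036×5.05) / (1 + 0.022×33 + 0.0036×13.3) = 0.1194/1.774 = 0.0673 J/s.
Profitability of G: 2.55/24.9 = 0.1024 J/s.
Since 0.1024 > R, including G increases the long-run rate.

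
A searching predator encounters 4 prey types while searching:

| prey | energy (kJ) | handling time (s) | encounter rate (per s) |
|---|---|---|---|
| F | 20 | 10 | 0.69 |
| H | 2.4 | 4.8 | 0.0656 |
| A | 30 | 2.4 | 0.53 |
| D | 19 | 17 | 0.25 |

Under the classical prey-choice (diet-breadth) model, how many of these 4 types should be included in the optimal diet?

Rank by E/h (kJ/s): A 12.5, F 2, D 1.12, H 0.5. Include each in turn until the next type's E/h falls below the running intake rate.
Rate on top 1: 6.998. F: 2 < 6.998 → exclude; stop.
Optimal diet: A — 1 of 4 types.

1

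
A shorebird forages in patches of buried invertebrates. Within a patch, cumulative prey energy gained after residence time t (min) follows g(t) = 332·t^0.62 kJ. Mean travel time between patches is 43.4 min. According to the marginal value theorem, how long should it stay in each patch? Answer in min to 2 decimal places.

70.81 min

Optimal t* satisfies g'(t*) = g(t*)/(T + t*).
g'(t) = 0.62·332·t^-0.38. Setting 0.62·332·t^-0.38 = 332·t^0.62/(43.4+t) gives 0.62(43.4+t) = t, so 0.38·t = 0.62×43.4.
t* = 0.62×43.4/0.38 = 70.81 min.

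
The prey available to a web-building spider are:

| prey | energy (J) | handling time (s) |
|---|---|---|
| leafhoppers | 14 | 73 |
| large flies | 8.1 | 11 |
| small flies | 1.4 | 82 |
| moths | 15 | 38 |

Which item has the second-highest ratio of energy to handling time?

Profitability E/h (J/s): leafhoppers = 14/73 = 0.192, large flies = 8.1/11 = 0.736, small flies = 1.4/82 = 0.0171, moths = 15/38 = 0.395.
Ranked: large flies > moths > leafhoppers > small flies.

moths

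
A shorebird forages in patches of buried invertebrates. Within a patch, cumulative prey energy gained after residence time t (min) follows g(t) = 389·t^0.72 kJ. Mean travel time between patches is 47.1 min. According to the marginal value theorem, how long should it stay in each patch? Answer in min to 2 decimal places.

121.11 min

Maximise g(t)/(T+t): set derivative to zero → g'(t)(T+t) = g(t).
g'(t) = 0.72·389·t^-0.28. Setting 0.72·389·t^-0.28 = 389·t^0.72/(47.1+t) gives 0.72(47.1+t) = t, so 0.28·t = 0.72×47.1.
t* = 0.72×47.1/0.28 = 121.1 min.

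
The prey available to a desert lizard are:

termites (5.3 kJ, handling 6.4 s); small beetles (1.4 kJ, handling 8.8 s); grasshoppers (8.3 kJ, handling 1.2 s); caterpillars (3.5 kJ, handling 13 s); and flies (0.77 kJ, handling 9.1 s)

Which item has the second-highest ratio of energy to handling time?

termites

In descending order of E/h:
grasshoppers: 8.3/1.2 = 6.92 kJ/s
termites: 5.3/6.4 = 0.828 kJ/s
caterpillars: 3.5/13 = 0.269 kJ/s
small beetles: 1.4/8.8 = 0.159 kJ/s
flies: 0.77/9.1 = 0.0846 kJ/s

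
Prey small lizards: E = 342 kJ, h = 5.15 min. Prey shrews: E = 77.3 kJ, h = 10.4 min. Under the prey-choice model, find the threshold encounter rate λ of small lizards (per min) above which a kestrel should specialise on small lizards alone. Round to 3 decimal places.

The zero-one rule: include shrews iff E₂/h₂ > λE₁/(1+λh₁). Equality gives the switch point.
λE₁h₂ = E₂ + λE₂h₁ ⇒ λ = E₂/(E₁h₂ − E₂h₁) = 77.3/(3557 − 398.1) = 0.02447 per min.

0.024 per min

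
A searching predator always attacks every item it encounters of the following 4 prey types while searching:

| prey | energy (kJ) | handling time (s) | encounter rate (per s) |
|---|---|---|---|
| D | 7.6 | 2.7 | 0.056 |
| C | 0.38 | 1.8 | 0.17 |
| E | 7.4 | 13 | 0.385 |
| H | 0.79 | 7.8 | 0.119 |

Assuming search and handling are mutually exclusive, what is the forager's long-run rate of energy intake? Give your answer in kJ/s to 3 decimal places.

0.465 kJ/s

R = Σλ_iE_i / (1 + Σλ_ih_i)
Numerator: 0.056×7.6 + 0.17×0.38 + 0.385×7.4 + 0.119×0.79 = 3.433
Denominator: 1 + 0.056×2.7 + 0.17×1.8 + 0.385×13 + 0.119×7.8 = 7.39
R = 3.433/7.39 = 0.4645 kJ/s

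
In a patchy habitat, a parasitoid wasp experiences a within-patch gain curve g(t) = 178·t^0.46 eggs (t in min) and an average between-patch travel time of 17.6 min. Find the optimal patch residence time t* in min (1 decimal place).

Optimal t* satisfies g'(t*) = g(t*)/(T + t*).
g'(t) = 0.46·178·t^-0.54. Setting 0.46·178·t^-0.54 = 178·t^0.46/(17.6+t) gives 0.46(17.6+t) = t, so 0.54·t = 0.46×17.6.
t* = 0.46×17.6/0.54 = 14.99 min.

15.0 min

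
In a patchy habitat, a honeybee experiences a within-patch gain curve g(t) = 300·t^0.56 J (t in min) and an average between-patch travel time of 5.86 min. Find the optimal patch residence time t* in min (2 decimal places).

7.46 min

By the marginal value theorem, leave when the instantaneous gain rate g'(t) equals the habitat-wide average g(t)/(T + t).
g'(t) = 0.56·300·t^-0.44. Setting 0.56·300·t^-0.44 = 300·t^0.56/(5.86+t) gives 0.56(5.86+t) = t, so 0.44·t = 0.56×5.86.
t* = 0.56×5.86/0.44 = 7.458 min.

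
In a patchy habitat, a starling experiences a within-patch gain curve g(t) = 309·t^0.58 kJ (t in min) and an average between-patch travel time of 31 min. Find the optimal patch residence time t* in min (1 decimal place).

Optimal t* satisfies g'(t*) = g(t*)/(T + t*).
g'(t) = 0.58·309·t^-0.42. Setting 0.58·309·t^-0.42 = 309·t^0.58/(31+t) gives 0.58(31+t) = t, so 0.42·t = 0.58×31.
t* = 0.58×31/0.42 = 42.81 min.

42.8 min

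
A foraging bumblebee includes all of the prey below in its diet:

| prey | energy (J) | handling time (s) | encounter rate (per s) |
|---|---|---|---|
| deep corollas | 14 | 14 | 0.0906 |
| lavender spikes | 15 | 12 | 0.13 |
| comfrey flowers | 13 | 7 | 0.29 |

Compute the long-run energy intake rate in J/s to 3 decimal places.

1.193 J/s

R = Σλ_iE_i / (1 + Σλ_ih_i)
Numerator: 0.0906×14 + 0.13×15 + 0.29×13 = 6.988
Denominator: 1 + 0.0906×14 + 0.13×12 + 0.29×7 = 5.858
R = 6.988/5.858 = 1.193 J/s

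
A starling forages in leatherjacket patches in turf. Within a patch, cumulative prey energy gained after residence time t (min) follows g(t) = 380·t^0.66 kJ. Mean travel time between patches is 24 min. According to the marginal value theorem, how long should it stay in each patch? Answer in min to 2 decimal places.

Maximise g(t)/(T+t): set derivative to zero → g'(t)(T+t) = g(t).
g'(t) = 0.66·380·t^-0.34. Setting 0.66·380·t^-0.34 = 380·t^0.66/(24+t) gives 0.66(24+t) = t, so 0.34·t = 0.66×24.
t* = 0.66×24/0.34 = 46.59 min.

46.59 min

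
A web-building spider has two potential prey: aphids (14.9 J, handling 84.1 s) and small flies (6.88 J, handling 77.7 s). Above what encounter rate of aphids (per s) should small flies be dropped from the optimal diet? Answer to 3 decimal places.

0.012 per s

The zero-one rule: include small flies iff E₂/h₂ > λE₁/(1+λh₁). Equality gives the switch point.
λE₁h₂ = E₂ + λE₂h₁ ⇒ λ = E₂/(E₁h₂ − E₂h₁) = 6.88/(1158 − 578.6) = 0.01188 per s.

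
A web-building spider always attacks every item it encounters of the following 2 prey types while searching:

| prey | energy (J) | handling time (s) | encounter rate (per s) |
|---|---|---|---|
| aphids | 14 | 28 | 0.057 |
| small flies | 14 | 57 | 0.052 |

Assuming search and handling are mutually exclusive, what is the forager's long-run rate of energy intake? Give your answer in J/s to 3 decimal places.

R = (0.057×14 + 0.052×14) / (1 + 0.057×28 + 0.052×57) = 1.526/5.56 = 0.2745 J/s.

0.274 J/s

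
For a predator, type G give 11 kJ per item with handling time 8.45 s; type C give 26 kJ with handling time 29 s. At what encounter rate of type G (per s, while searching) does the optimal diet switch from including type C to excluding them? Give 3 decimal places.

0.262 per s

The zero-one rule: include type C iff E₂/h₂ > λE₁/(1+λh₁). Equality gives the switch point.
λE₁h₂ = E₂ + λE₂h₁ ⇒ λ = E₂/(E₁h₂ − E₂h₁) = 26/(319 − 219.7) = 0.2618 per s.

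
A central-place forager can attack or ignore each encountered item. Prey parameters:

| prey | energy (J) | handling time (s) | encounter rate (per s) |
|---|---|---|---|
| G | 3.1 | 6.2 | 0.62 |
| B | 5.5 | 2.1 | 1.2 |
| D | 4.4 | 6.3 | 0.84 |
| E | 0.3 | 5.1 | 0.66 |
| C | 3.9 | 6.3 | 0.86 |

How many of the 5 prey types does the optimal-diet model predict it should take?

E/h in descending order: B 2.62, D 0.698, C 0.619, G 0.5, E 0.0588 J/s. The optimal diet is the largest prefix of this list for which every included type satisfies E_i/h_i > R on the types above it.
Rate on top 1: 1.875. D: 0.698 < 1.875 → exclude; stop.
Optimal diet: B — 1 of 5 types.

1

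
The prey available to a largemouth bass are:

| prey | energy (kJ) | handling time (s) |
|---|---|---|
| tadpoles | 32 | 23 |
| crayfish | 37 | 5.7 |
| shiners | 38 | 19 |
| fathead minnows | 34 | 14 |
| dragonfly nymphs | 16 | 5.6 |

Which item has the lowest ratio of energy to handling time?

Profitability E/h (kJ/s): tadpoles = 32/23 = 1.39, crayfish = 37/5.7 = 6.49, shiners = 38/19 = 2, fathead minnows = 34/14 = 2.43, dragonfly nymphs = 16/5.6 = 2.86.
Ranked: crayfish > dragonfly nymphs > fathead minnows > shiners > tadpoles.

tadpoles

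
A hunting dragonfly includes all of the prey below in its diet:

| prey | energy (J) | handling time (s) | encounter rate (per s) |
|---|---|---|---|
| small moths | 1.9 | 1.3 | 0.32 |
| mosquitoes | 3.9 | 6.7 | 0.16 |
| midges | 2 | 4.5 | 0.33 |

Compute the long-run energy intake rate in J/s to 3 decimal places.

Energy encountered per unit search time: 0.32×1.9 + 0.16×3.9 + 0.33×2 = 1.892 J/s.
Handling time per unit search time: 0.32×1.3 + 0.16×6.7 + 0.33×4.5 = 2.973.
Rate = 1.892/(1 + 2.973) = 0.4762 J/s.

0.476 J/s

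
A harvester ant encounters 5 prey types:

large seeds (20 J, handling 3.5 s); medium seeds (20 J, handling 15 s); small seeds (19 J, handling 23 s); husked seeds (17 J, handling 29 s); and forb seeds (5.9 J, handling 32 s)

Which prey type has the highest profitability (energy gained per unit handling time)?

Profitability E/h (J/s): large seeds = 20/3.5 = 5.71, medium seeds = 20/15 = 1.33, small seeds = 19/23 = 0.826, husked seeds = 17/29 = 0.586, forb seeds = 5.9/32 = 0.184.
Ranked: large seeds > medium seeds > small seeds > husked seeds > forb seeds.

large seeds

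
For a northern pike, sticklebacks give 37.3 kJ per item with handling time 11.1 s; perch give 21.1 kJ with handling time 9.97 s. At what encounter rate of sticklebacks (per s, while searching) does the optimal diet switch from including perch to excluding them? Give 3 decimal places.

0.153 per s

The zero-one rule: include perch iff E₂/h₂ > λE₁/(1+λh₁). Equality gives the switch point.
λE₁h₂ = E₂ + λE₂h₁ ⇒ λ = E₂/(E₁h₂ − E₂h₁) = 21.1/(371.9 − 234.2) = 0.1533 per s.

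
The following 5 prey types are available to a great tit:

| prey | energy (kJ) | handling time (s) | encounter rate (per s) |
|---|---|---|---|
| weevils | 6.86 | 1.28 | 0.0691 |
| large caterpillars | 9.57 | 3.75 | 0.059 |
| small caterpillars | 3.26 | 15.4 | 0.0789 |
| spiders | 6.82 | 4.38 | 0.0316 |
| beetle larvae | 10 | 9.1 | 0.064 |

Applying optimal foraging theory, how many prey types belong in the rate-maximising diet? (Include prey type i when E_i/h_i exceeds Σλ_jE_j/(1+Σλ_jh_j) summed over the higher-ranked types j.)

Profitabilities (E/h, kJ/s): weevils 5.36, large caterpillars 2.55, spiders 1.56, beetle larvae 1.1, small caterpillars 0.212. Add prey in this order while the next type's profitability exceeds the intake rate on those already taken.
Rate on top 1: 0.4355. large caterpillars: 2.55 > 0.4355 → include.
Rate on top 2: 0.7931. spiders: 1.56 > 0.7931 → include.
Rate on top 3: 0.8661. beetle larvae: 1.1 > 0.8661 → include.
Rate on top 4: 0.9329. small caterpillars: 0.212 < 0.9329 → exclude; stop.
Optimal diet: weevils, large caterpillars, spiders, beetle larvae — 4 of 5 types.

4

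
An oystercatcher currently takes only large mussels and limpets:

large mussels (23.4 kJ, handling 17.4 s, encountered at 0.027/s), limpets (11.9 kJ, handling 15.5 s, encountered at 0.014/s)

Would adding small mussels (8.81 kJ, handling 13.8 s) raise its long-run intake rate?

Current rate: (0.027×23.4 + 0.014×11.9)/(1 + 0.027×17.4 + 0.014×15.5) = 0.4733 kJ/s.
small mussels: E/h = 8.81/13.8 = 0.6384 kJ/s.
0.6384 > 0.4733, so adding small mussels raises the average — include it.

Yes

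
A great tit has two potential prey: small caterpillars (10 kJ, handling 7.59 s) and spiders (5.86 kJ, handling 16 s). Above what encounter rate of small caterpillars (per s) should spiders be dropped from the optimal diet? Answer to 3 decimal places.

0.051 per s

The zero-one rule: include spiders iff E₂/h₂ > λE₁/(1+λh₁). Equality gives the switch point.
λE₁h₂ = E₂ + λE₂h₁ ⇒ λ = E₂/(E₁h₂ − E₂h₁) = 5.86/(160 − 44.48) = 0.05073 per s.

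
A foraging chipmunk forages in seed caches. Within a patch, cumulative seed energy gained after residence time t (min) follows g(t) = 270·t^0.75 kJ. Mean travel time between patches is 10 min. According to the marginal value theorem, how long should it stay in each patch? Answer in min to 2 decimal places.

30.00 min

Maximise g(t)/(T+t): set derivative to zero → g'(t)(T+t) = g(t).
g'(t) = 0.75·270·t^-0.25. Setting 0.75·270·t^-0.25 = 270·t^0.75/(10+t) gives 0.75(10+t) = t, so 0.25·t = 0.75×10.
t* = 0.75×10/0.25 = 30 min.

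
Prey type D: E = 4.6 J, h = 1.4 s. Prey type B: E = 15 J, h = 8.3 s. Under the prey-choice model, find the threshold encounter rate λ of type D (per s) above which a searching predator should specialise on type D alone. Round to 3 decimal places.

The zero-one rule: include type B iff E₂/h₂ > λE₁/(1+λh₁). Equality gives the switch point.
λE₁h₂ = E₂ + λE₂h₁ ⇒ λ = E₂/(E₁h₂ − E₂h₁) = 15/(38.18 − 21) = 0.8731 per s.

0.873 per s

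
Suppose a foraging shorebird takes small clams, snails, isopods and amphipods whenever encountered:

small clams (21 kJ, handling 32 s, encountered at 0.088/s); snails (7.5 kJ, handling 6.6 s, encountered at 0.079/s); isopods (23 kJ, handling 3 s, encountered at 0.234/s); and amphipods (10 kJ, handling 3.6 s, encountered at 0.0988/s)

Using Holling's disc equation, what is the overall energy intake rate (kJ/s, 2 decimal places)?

Energy encountered per unit search time: 0.088×21 + 0.079×7.5 + 0.234×23 + 0.0988×10 = 8.811 kJ/s.
Handling time per unit search time: 0.088×32 + 0.079×6.6 + 0.234×3 + 0.0988×3.6 = 4.395.
Rate = 8.811/(1 + 4.395) = 1.633 kJ/s.

1.63 kJ/s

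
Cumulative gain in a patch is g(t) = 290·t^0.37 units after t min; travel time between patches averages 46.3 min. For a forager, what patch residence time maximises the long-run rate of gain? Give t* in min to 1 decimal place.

27.2 min

Optimal t* satisfies g'(t*) = g(t*)/(T + t*).
g'(t) = 0.37·290·t^-0.63. Setting 0.37·290·t^-0.63 = 290·t^0.37/(46.3+t) gives 0.37(46.3+t) = t, so 0.63·t = 0.37×46.3.
t* = 0.37×46.3/0.63 = 27.19 min.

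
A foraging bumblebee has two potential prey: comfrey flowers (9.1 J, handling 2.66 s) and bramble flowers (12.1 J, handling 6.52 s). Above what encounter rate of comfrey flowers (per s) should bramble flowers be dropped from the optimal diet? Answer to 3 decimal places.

Drop bramble flowers once their profitability E₂/h₂ falls below the rate achievable on comfrey flowers alone: E₂/h₂ = λE₁/(1 + λh₁).
Solve for λ: λE₁h₂ = E₂(1 + λh₁) → λ(E₁h₂ − E₂h₁) = E₂ → λ = E₂/(E₁h₂ − E₂h₁).
λ = 12.1/(9.1×6.52 − 12.1×2.66) = 12.1/27.15 = 0.4457 per s.

0.446 per s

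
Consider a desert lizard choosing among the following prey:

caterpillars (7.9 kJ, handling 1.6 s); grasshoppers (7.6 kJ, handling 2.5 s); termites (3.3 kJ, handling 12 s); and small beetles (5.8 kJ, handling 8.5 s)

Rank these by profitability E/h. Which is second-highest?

Profitability E/h (kJ/s): caterpillars = 7.9/1.6 = 4.94, grasshoppers = 7.6/2.5 = 3.04, termites = 3.3/12 = 0.275, small beetles = 5.8/8.5 = 0.682.
Ranked: caterpillars > grasshoppers > small beetles > termites.

grasshoppers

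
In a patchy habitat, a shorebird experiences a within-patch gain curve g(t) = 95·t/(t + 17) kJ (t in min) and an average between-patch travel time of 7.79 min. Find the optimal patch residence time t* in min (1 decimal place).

Optimal t* satisfies g'(t*) = g(t*)/(T + t*).
g'(t) = 95·17/(t + 17)². Setting 95·17/(t+17)² = 95t/[(t+17)(7.79+t)] gives 17(7.79+t) = t(t+17), so t² = 17×7.79 = 132.4.
t* = √132.4 = 11.51 min.

11.5 min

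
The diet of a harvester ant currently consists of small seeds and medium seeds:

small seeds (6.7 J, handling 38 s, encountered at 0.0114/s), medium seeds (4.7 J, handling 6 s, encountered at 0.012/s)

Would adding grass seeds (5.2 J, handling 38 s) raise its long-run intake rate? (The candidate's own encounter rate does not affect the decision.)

Current rate: (0.0114×6.7 + 0.012×4.7)/(1 + 0.0114×38 + 0.012×6) = 0.08821 J/s.
grass seeds: E/h = 5.2/38 = 0.1368 J/s.
0.1368 > 0.08821, so adding grass seeds raises the average — include it.

Yes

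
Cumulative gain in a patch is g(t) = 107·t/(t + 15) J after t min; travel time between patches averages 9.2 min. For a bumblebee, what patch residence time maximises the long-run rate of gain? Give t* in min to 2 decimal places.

Optimal t* satisfies g'(t*) = g(t*)/(T + t*).
g'(t) = 107·15/(t + 15)². Setting 107·15/(t+15)² = 107t/[(t+15)(9.2+t)] gives 15(9.2+t) = t(t+15), so t² = 15×9.2 = 138.
t* = √138 = 11.75 min.

11.75 min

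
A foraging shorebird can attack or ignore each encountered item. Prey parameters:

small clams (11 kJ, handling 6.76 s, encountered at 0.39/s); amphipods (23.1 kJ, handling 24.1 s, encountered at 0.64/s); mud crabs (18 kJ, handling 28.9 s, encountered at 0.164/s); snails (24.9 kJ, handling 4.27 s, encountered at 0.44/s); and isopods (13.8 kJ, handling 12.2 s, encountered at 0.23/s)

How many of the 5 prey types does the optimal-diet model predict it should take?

1

E/h in descending order: snails 5.83, small clams 1.63, isopods 1.13, amphipods 0.959, mud crabs 0.623 kJ/s. The optimal diet is the largest prefix of this list for which every included type satisfies E_i/h_i > R on the types above it.
Rate on top 1: 3.806. small clams: 1.63 < 3.806 → exclude; stop.
Optimal diet: snails — 1 of 5 types.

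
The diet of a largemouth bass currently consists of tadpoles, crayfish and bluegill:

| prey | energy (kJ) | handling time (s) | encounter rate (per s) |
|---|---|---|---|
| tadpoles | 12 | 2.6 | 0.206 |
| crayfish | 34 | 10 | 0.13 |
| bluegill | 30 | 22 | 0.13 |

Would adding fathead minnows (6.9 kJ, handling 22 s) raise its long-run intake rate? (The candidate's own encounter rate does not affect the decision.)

No

On tadpoles, crayfish and bluegill alone, R = ΣλE/(1+Σλh) = 10.79/5.696 = 1.895 kJ/s.
fathead minnows: E/h = 6.9/22 = 0.3136 kJ/s.
Since 0.3136 < R, time spent handling fathead minnows is better spent searching.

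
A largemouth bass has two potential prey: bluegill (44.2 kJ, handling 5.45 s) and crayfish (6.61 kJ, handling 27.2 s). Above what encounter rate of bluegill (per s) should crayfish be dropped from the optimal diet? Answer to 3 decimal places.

0.006 per s

Drop crayfish once their profitability E₂/h₂ falls below the rate achievable on bluegill alone: E₂/h₂ = λE₁/(1 + λh₁).
Solve for λ: λE₁h₂ = E₂(1 + λh₁) → λ(E₁h₂ − E₂h₁) = E₂ → λ = E₂/(E₁h₂ − E₂h₁).
λ = 6.61/(44.2×27.2 − 6.61×5.45) = 6.61/1166 = 0.005668 per s.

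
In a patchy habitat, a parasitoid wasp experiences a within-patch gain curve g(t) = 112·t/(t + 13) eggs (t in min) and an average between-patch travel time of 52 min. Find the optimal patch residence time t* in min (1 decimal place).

Optimal t* satisfies g'(t*) = g(t*)/(T + t*).
g'(t) = 112·13/(t + 13)². Setting 112·13/(t+13)² = 112t/[(t+13)(52+t)] gives 13(52+t) = t(t+13), so t² = 13×52 = 676.
t* = √676 = 26 min.

26.0 min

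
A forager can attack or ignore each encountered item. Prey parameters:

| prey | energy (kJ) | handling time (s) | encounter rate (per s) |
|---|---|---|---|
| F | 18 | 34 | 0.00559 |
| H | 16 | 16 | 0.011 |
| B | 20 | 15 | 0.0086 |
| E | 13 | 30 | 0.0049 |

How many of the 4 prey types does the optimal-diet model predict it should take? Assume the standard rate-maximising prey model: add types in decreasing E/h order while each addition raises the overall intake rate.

E/h in descending order: B 1.33, H 1, F 0.529, E 0.433 kJ/s. The optimal diet is the largest prefix of this list for which every included type satisfies E_i/h_i > R on the types above it.
Rate on top 1: 0.1523. H: 1 > 0.1523 → include.
Rate on top 2: 0.2667. F: 0.529 > 0.2667 → include.
Rate on top 3: 0.3001. E: 0.433 > 0.3001 → include.
Optimal diet: B, H, F, E — 4 of 4 types.

4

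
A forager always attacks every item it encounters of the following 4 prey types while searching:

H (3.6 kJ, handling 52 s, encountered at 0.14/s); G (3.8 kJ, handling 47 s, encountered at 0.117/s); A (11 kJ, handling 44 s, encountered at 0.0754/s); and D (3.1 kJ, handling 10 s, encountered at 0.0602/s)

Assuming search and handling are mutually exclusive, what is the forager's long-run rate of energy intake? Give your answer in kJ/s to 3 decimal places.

0.111 kJ/s

R = (0.14×3.6 + 0.117×3.8 + 0.0754×11 + 0.0602×3.1) / (1 + 0.14×52 + 0.117×47 + 0.0754×44 + 0.0602×10) = 1.965/17.7 = 0.111 kJ/s.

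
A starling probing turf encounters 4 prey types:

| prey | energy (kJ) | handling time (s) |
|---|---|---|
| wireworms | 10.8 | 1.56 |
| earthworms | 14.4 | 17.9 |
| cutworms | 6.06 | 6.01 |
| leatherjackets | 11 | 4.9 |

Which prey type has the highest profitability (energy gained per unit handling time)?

wireworms

In descending order of E/h:
wireworms: 10.8/1.56 = 6.92 kJ/s
leatherjackets: 11/4.9 = 2.24 kJ/s
cutworms: 6.06/6.01 = 1.01 kJ/s
earthworms: 14.4/17.9 = 0.804 kJ/s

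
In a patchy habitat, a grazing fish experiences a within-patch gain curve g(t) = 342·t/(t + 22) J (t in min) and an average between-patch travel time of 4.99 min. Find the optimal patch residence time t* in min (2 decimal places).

By the marginal value theorem, leave when the instantaneous gain rate g'(t) equals the habitat-wide average g(t)/(T + t).
g'(t) = 342·22/(t + 22)². Setting 342·22/(t+22)² = 342t/[(t+22)(4.99+t)] gives 22(4.99+t) = t(t+22), so t² = 22×4.99 = 109.8.
t* = √109.8 = 10.48 min.

10.48 min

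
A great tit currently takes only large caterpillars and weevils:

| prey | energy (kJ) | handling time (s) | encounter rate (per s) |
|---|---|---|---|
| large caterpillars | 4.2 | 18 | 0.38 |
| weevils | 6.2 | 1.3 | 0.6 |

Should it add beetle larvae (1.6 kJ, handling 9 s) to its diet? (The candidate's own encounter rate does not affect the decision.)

No

Intake rate on the current diet: R = (0.38×4.2 + 0.6×6.2) / (1 + 0.38×18 + 0.6×1.3) = 5.316/8.62 = 0.6167 kJ/s.
Profitability of beetle larvae: 1.6/9 = 0.1778 kJ/s.
Since 0.1778 < R, time spent handling beetle larvae is better spent searching.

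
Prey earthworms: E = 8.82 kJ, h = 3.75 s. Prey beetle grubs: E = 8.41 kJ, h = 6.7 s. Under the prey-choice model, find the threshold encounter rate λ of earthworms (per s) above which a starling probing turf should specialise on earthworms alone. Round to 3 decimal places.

The zero-one rule: include beetle grubs iff E₂/h₂ > λE₁/(1+λh₁). Equality gives the switch point.
λE₁h₂ = E₂ + λE₂h₁ ⇒ λ = E₂/(E₁h₂ − E₂h₁) = 8.41/(59.09 − 31.54) = 0.3052 per s.

0.305 per s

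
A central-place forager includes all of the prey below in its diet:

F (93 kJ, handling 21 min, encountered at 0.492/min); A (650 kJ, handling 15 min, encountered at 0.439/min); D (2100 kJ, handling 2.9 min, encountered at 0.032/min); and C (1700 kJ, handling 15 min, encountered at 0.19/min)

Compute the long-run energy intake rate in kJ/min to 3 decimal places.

R = Σλ_iE_i / (1 + Σλ_ih_i)
Numerator: 0.492×93 + 0.439×650 + 0.032×2100 + 0.19×1700 = 721.3
Denominator: 1 + 0.492×21 + 0.439×15 + 0.032×2.9 + 0.19×15 = 20.86
R = 721.3/20.86 = 34.58 kJ/min

34.579 kJ/min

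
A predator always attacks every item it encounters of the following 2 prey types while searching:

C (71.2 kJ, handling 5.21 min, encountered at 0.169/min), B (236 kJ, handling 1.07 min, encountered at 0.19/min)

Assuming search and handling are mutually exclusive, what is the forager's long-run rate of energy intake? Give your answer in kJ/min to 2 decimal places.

R = Σλ_iE_i / (1 + Σλ_ih_i)
Numerator: 0.169×71.2 + 0.19×236 = 56.87
Denominator: 1 + 0.169×5.21 + 0.19×1.07 = 2.084
R = 56.87/2.084 = 27.29 kJ/min

27.29 kJ/min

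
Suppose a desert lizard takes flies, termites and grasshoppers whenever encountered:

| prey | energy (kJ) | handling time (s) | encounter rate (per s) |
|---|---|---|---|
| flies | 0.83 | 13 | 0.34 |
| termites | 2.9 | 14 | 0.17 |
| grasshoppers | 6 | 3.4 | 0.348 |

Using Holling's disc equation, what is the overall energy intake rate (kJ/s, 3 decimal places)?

Energy encountered per unit search time: 0.34×0.83 + 0.17×2.9 + 0.348×6 = 2.863 kJ/s.
Handling time per unit search time: 0.34×13 + 0.17×14 + 0.348×3.4 = 7.983.
Rate = 2.863/(1 + 7.983) = 0.3187 kJ/s.

0.319 kJ/s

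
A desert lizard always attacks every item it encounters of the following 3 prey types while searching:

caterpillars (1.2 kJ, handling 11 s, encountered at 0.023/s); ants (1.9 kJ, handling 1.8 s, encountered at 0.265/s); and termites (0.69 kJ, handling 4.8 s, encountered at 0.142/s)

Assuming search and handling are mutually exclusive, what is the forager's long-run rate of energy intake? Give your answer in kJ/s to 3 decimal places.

0.261 kJ/s

R = (0.023×1.2 + 0.265×1.9 + 0.142×0.69) / (1 + 0.023×11 + 0.265×1.8 + 0.142×4.8) = 0.6291/2.412 = 0.2609 kJ/s.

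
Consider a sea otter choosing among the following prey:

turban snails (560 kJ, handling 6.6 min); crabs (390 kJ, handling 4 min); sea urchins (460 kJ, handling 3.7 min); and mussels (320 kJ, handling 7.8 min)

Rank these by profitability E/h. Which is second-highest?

crabs

In descending order of E/h:
sea urchins: 460/3.7 = 124 kJ/min
crabs: 390/4 = 97.5 kJ/min
turban snails: 560/6.6 = 84.8 kJ/min
mussels: 320/7.8 = 41 kJ/min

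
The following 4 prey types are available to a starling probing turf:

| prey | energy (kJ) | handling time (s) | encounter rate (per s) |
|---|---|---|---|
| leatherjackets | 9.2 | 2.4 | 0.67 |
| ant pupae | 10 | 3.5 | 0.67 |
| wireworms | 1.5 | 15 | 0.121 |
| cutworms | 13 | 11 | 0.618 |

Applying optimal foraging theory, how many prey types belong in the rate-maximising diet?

2

E/h in descending order: leatherjackets 3.83, ant pupae 2.86, cutworms 1.18, wireworms 0.1 kJ/s. The optimal diet is the largest prefix of this list for which every included type satisfies E_i/h_i > R on the types above it.
Rate on top 1: 2.363. ant pupae: 2.86 > 2.363 → include.
Rate on top 2: 2.597. cutworms: 1.18 < 2.597 → exclude; stop.
Optimal diet: leatherjackets, ant pupae — 2 of 4 types.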